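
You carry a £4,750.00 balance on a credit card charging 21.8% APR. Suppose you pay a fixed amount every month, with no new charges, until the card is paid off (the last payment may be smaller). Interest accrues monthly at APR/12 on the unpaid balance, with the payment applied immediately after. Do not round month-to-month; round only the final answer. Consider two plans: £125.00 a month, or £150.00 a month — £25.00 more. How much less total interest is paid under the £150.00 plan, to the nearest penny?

Monthly rate r = 21.8%/12 = 1.81667% = 0.0181667.
At £125.00/mo: n = ⌈−ln(1 − rB₀/P)/ln(1+r)⌉ = 66 payments (last £14.16); total interest = total paid − £4,750.00 = £3,389.16.
At £150.00/mo: 48 payments (last £84.89); total interest £2,384.89.
Interest saved = £3,389.16 − £2,384.89 = £1,004.27.

£1,004.27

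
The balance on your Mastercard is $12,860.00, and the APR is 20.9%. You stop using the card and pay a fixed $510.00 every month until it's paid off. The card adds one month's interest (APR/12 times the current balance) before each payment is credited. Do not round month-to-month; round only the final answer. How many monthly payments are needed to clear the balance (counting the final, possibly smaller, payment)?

Monthly rate r = 20.9%/12 = 1.74167% = 0.0174167.
Recurrence: B ← B·(1+r) − $510.00.
Month 1: interest $223.98; balance after payment $12,573.98.
Month 2: interest $219.00; balance after payment $12,282.98.
Closed form: n = −ln(1 − rB₀/P)/ln(1+r) = −ln(0.56083)/ln(1.01742) ≈ 33.495, so the balance reaches zero during payment 34.

34 months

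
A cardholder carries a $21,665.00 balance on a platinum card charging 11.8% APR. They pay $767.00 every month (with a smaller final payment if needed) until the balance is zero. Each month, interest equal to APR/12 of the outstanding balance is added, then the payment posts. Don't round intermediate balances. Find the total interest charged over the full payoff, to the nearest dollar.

$3,841

Monthly rate r = 11.8%/12 = 0.983333% = 0.00983333.
Payoff takes n = ⌈−ln(1 − rB₀/P)/ln(1+r)⌉ = ⌈33.253⌉ = 34 payments; the last is $194.93.
Total paid = 33·$767.00 + $194.93 = $25,505.93.
Total interest = total paid − principal = $25,505.93 − $21,665.00 = $3,840.93.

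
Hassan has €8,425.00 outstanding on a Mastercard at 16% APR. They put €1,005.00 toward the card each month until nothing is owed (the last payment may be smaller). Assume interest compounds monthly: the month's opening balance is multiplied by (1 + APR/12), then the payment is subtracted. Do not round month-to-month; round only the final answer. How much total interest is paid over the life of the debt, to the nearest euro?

Monthly rate r = 16%/12 = 1.33333% = 0.0133333.
Payoff takes n = ⌈−ln(1 − rB₀/P)/ln(1+r)⌉ = ⌈8.949⌉ = 9 payments; the last is €953.92.
Total paid = 8·€1,005.00 + €953.92 = €8,993.92.
Total interest = total paid − principal = €8,993.92 − €8,425.00 = €568.92.

€569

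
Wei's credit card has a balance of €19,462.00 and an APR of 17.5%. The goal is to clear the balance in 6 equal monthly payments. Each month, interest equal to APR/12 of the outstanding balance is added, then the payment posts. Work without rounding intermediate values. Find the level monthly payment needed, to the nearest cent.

Monthly rate r = 17.5%/12 = 1.45833% = 0.0145833.
Level-payment amortization: P = B₀·r / (1 − (1+r)^(−n)) = 19462.00·0.0145833 / (1 − 1.01458^(−6)).
Denominator 1 − (1+r)^(−6) = 0.0832020005.
P = 283.821 / 0.0832020005 ≈ 3411.23.

€3,411.23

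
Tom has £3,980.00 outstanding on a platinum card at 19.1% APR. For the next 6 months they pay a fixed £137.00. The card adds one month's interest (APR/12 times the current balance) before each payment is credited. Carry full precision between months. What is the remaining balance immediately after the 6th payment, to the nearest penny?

Monthly rate r = 19.1%/12 = 1.59167% = 0.0159167.
Each month: B ← B·(1+r) − £137.00.
Month 1: interest £63.35; balance after payment £3,906.35.
Month 2: interest £62.18; balance after payment £3,831.52.
Month 3: interest £60.99; balance after payment £3,755.51.
Month 4: interest £59.78; balance after payment £3,678.28.
Month 5: interest £58.55; balance after payment £3,599.83.
Month 6: interest £57.30; balance after payment £3,520.13.

£3,520.13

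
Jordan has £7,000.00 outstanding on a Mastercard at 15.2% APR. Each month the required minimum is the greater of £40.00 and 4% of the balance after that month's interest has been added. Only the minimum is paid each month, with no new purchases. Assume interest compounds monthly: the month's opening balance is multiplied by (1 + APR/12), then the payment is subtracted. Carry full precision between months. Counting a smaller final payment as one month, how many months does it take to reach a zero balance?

100 months

Monthly rate r = 15.2%/12 = 1.26667% = 0.0126667.
While 4% of the post-interest balance exceeds £40.00, each month B ← (B·(1+r))·(1 − 0.04), i.e. B shrinks by the factor (1+r)·0.96 = 0.97216.
This holds for months 1–70. Entering month 71 the balance is £969.93; 4% of the post-interest balance is now below £40.00, so the flat £40.00 minimum applies from here.
From month 71 a fixed £40.00 at rate r clears £969.93 in 30 more payments. Total: 70 + 30 = 100 months.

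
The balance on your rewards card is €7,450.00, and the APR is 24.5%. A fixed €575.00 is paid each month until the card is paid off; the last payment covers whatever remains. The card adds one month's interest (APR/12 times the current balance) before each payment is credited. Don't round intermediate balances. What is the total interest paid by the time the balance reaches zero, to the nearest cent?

€1,291.97

Monthly rate r = 24.5%/12 = 2.04167% = 0.0204167.
Payoff takes n = ⌈−ln(1 − rB₀/P)/ln(1+r)⌉ = ⌈15.202⌉ = 16 payments; the last is €116.97.
Total paid = 15·€575.00 + €116.97 = €8,741.97.
Total interest = total paid − principal = €8,741.97 − €7,450.00 = €1,291.97.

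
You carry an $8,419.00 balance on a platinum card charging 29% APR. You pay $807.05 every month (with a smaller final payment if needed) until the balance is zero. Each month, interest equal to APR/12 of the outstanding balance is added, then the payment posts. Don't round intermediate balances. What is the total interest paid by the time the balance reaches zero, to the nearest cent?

$1,400.02

Monthly rate r = 29%/12 = 2.41667% = 0.0241667.
Payoff takes n = ⌈−ln(1 − rB₀/P)/ln(1+r)⌉ = ⌈12.165⌉ = 13 payments; the last is $134.42.
Total paid = 12·$807.05 + $134.42 = $9,819.02.
Total interest = total paid − principal = $9,819.02 − $8,419.00 = $1,400.02.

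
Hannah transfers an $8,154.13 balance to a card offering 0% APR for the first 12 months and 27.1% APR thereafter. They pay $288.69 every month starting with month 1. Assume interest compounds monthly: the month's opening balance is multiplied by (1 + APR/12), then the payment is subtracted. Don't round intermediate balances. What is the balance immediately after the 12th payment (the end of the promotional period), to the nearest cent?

Promo months 1–12 at r₀ = 0%/12 = 0; months 13+ at r₁ = 27.1%/12 = 0.0225833.
After month 12 (no interest yet): B = $8,154.13 − 12·$288.69 = $4,689.85.

$4,689.85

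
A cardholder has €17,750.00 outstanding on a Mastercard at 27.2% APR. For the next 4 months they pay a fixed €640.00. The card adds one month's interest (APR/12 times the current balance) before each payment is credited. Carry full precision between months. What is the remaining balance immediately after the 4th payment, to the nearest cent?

Monthly rate r = 27.2%/12 = 2.26667% = 0.0226667.
Each month: B ← B·(1+r) − €640.00.
Month 1: interest €402.33; balance after payment €17,512.33.
Month 2: interest €396.95; balance after payment €17,269.28.
Month 3: interest €391.44; balance after payment €17,020.72.
Month 4: interest €385.80; balance after payment €16,766.52.

€16,766.52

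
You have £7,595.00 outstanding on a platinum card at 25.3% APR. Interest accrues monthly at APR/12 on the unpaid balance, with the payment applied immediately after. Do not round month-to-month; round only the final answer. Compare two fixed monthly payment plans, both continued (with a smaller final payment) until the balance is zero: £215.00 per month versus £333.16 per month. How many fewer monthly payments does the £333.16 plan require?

Monthly rate r = 25.3%/12 = 2.10833% = 0.0210833.
At £215.00/mo: n = ⌈−ln(1 − rB₀/P)/ln(1+r)⌉ = 66 payments (last £98.07); total interest = total paid − £7,595.00 = £6,478.07.
At £333.16/mo: 32 payments (last £134.28); total interest £2,867.24.
Payments saved = 66 − 32 = 34.

34 fewer payments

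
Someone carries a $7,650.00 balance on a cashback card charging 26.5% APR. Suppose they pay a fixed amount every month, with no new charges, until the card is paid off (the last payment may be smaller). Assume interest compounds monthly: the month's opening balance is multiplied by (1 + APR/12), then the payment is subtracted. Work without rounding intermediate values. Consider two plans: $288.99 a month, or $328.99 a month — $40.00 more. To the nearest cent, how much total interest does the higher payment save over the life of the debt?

$770.59

Monthly rate r = 26.5%/12 = 2.20833% = 0.0220833.
At $288.99/mo: n = ⌈−ln(1 − rB₀/P)/ln(1+r)⌉ = 41 payments (last $63.27); total interest = total paid − $7,650.00 = $3,972.87.
At $328.99/mo: 33 payments (last $324.60); total interest $3,202.28.
Interest saved = $3,972.87 − $3,202.28 = $770.59.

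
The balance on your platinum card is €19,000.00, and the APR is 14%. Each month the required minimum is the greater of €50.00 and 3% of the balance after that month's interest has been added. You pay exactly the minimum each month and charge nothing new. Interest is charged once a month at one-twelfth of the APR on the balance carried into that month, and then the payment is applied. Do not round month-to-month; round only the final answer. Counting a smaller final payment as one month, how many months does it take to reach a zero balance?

172 months

Monthly rate r = 14%/12 = 1.16667% = 0.0116667.
While 3% of the post-interest balance exceeds €50.00, each month B ← (B·(1+r))·(1 − 0.03), i.e. B shrinks by the factor (1+r)·0.97 = 0.98132.
This holds for months 1–130. Entering month 131 the balance is €1,636.61; 3% of the post-interest balance is now below €50.00, so the flat €50.00 minimum applies from here.
From month 131 a fixed €50.00 at rate r clears €1,636.61 in 42 more payments. Total: 130 + 42 = 172 months.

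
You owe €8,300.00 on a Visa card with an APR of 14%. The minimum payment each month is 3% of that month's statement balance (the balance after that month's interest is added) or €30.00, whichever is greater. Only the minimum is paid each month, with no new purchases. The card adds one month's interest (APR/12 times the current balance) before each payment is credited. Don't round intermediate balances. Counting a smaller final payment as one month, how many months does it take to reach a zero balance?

155 months

Monthly rate r = 14%/12 = 1.16667% = 0.0116667.
While 3% of the post-interest balance exceeds €30.00, each month B ← (B·(1+r))·(1 − 0.03), i.e. B shrinks by the factor (1+r)·0.97 = 0.98132.
This holds for months 1–113. Entering month 114 the balance is €985.18; 3% of the post-interest balance is now below €30.00, so the flat €30.00 minimum applies from here.
From month 114 a fixed €30.00 at rate r clears €985.18 in 42 more payments. Total: 113 + 42 = 155 months.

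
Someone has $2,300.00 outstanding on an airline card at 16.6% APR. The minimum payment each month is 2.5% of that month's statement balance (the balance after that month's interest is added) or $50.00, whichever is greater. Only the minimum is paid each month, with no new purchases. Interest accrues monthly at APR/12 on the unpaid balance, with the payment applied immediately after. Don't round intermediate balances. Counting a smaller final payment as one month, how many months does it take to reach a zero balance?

71 months

Monthly rate r = 16.6%/12 = 1.38333% = 0.0138333.
While 2.5% of the post-interest balance exceeds $50.00, each month B ← (B·(1+r))·(1 − 0.025), i.e. B shrinks by the factor (1+r)·0.975 = 0.98849.
This holds for months 1–14. Entering month 15 the balance is $1,955.80; 2.5% of the post-interest balance is now below $50.00, so the flat $50.00 minimum applies from here.
From month 15 a fixed $50.00 at rate r clears $1,955.80 in 57 more payments. Total: 14 + 57 = 71 months.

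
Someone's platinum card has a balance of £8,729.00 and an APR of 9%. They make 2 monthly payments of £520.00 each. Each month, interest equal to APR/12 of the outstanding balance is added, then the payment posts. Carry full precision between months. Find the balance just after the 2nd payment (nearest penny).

Monthly rate r = 9%/12 = 0.75% = 0.0075.
Each month: B ← B·(1+r) − £520.00.
Month 1: interest £65.47; balance after payment £8,274.47.
Month 2: interest £62.06; balance after payment £7,816.53.

£7,816.53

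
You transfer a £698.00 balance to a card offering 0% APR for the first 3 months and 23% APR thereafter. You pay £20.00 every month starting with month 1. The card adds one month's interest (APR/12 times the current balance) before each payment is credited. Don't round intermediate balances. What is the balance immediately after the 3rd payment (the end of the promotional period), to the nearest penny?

£638.00

Promo months 1–3 at r₀ = 0%/12 = 0; months 4+ at r₁ = 23%/12 = 0.0191667.
After month 3 (no interest yet): B = £698.00 − 3·£20.00 = £638.00.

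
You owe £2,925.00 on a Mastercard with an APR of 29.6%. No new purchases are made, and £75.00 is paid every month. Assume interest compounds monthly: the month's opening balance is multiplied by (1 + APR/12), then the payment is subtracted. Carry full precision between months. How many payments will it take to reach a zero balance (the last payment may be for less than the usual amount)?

135 payments

Monthly rate r = 29.6%/12 = 2.46667% = 0.0246667.
Recurrence: B ← B·(1+r) − £75.00.
Month 1: interest £72.15; balance after payment £2,922.15.
Month 2: interest £72.08; balance after payment £2,919.23.
Closed form: n = −ln(1 − rB₀/P)/ln(1+r) = −ln(0.038)/ln(1.02467) ≈ 134.203, so the balance reaches zero during payment 135.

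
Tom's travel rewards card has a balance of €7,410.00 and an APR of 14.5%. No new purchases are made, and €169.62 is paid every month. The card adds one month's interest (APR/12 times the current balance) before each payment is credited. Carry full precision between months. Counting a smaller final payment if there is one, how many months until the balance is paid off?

63 payments

Monthly rate r = 14.5%/12 = 1.20833% = 0.0120833.
Recurrence: B ← B·(1+r) − €169.62.
Month 1: interest €89.54; balance after payment €7,329.92.
Month 2: interest €88.57; balance after payment €7,248.87.
Closed form: n = −ln(1 − rB₀/P)/ln(1+r) = −ln(0.47213)/ln(1.01208) ≈ 62.485, so the balance reaches zero during payment 63.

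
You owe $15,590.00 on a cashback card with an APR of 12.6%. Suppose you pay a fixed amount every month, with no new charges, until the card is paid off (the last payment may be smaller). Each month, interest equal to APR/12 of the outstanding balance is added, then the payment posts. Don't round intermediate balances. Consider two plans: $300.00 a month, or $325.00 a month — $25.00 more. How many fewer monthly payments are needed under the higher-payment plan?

8 fewer payments

Monthly rate r = 12.6%/12 = 1.05% = 0.0105.
At $300.00/mo: n = ⌈−ln(1 − rB₀/P)/ln(1+r)⌉ = 76 payments (last $158.16); total interest = total paid − $15,590.00 = $7,068.16.
At $325.00/mo: 68 payments (last $21.76); total interest $6,206.76.
Payments saved = 76 − 68 = 8.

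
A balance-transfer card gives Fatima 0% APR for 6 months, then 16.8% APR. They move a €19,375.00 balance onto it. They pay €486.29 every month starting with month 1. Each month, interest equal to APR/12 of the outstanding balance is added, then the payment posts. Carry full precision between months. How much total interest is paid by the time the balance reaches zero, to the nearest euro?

€6,001

Promo months 1–6 at r₀ = 0%/12 = 0; months 7+ at r₁ = 16.8%/12 = 0.014.
After month 6 (no interest yet): B = €19,375.00 − 6·€486.29 = €16,457.26.
Then at r₁ with €486.29/mo: n₂ = −ln(1 − r₁·B/P)/ln(1+r₁) ≈ 46.18 → 47 more payments.
Total paid = 52·€486.29 + €89.01 = €25,376.09; interest = €25,376.09 − €19,375.00 = €6,001.09.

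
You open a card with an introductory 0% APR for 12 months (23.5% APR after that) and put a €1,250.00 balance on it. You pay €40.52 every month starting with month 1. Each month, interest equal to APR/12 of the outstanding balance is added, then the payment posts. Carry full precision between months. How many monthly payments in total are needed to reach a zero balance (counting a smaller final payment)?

36 months

Promo months 1–12 at r₀ = 0%/12 = 0; months 13+ at r₁ = 23.5%/12 = 0.0195833.
After month 12 (no interest yet): B = €1,250.00 − 12·€40.52 = €763.76.
Then at r₁ with €40.52/mo: n₂ = −ln(1 − r₁·B/P)/ln(1+r₁) ≈ 23.75 → 24 more payments.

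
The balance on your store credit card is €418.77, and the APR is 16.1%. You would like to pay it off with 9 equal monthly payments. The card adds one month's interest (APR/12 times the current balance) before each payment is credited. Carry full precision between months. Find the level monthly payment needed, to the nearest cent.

€49.71

Monthly rate r = 16.1%/12 = 1.34167% = 0.0134167.
Level-payment amortization: P = B₀·r / (1 − (1+r)^(−n)) = 418.77·0.0134167 / (1 − 1.01342^(−9)).
Denominator 1 − (1+r)^(−9) = 0.113032681.
P = 5.6185 / 0.113032681 ≈ 49.71.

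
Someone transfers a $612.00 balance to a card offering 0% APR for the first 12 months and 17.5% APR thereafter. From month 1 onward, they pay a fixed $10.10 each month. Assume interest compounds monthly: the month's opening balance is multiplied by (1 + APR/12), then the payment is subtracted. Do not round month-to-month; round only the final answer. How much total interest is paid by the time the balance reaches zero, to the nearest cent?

Promo months 1–12 at r₀ = 0%/12 = 0; months 13+ at r₁ = 17.5%/12 = 0.0145833.
After month 12 (no interest yet): B = $612.00 − 12·$10.10 = $490.80.
Then at r₁ with $10.10/mo: n₂ = −ln(1 − r₁·B/P)/ln(1+r₁) ≈ 85.18 → 86 more payments.
Total paid = 97·$10.10 + $1.86 = $981.56; interest = $981.56 − $612.00 = $369.56.

$369.56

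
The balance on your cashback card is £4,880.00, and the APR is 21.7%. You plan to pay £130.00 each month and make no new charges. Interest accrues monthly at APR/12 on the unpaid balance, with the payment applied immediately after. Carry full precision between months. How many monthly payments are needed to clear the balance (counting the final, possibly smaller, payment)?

Monthly rate r = 21.7%/12 = 1.80833% = 0.0180833.
Recurrence: B ← B·(1+r) − £130.00.
Month 1: interest £88.25; balance after payment £4,838.25.
Month 2: interest £87.49; balance after payment £4,795.74.
Closed form: n = −ln(1 − rB₀/P)/ln(1+r) = −ln(0.32118)/ln(1.01808) ≈ 63.373, so the balance reaches zero during payment 64.

64 months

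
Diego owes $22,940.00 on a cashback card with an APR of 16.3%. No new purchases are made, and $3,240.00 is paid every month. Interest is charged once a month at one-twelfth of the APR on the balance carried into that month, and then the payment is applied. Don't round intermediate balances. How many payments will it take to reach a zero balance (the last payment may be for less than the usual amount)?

8 payments

Monthly rate r = 16.3%/12 = 1.35833% = 0.0135833.
Recurrence: B ← B·(1+r) − $3,240.00.
Month 1: interest $311.60; balance after payment $20,011.60.
Month 2: interest $271.82; balance after payment $17,043.43.
Closed form: n = −ln(1 − rB₀/P)/ln(1+r) = −ln(0.90383)/ln(1.01358) ≈ 7.495, so the balance reaches zero during payment 8.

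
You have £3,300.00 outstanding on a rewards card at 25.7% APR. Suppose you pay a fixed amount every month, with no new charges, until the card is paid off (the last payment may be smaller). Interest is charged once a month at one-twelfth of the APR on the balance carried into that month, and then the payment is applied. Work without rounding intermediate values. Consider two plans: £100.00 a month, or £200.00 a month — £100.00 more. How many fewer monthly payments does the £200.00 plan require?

Monthly rate r = 25.7%/12 = 2.14167% = 0.0214167.
At £100.00/mo: n = ⌈−ln(1 − rB₀/P)/ln(1+r)⌉ = 58 payments (last £89.14); total interest = total paid − £3,300.00 = £2,489.14.
At £200.00/mo: 21 payments (last £115.45); total interest £815.45.
Payments saved = 58 − 21 = 37.

37 fewer payments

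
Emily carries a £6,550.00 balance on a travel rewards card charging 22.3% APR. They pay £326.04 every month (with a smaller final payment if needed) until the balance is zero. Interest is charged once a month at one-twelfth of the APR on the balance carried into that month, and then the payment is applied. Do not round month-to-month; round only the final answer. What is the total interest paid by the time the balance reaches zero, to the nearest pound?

Monthly rate r = 22.3%/12 = 1.85833% = 0.0185833.
Payoff takes n = ⌈−ln(1 − rB₀/P)/ln(1+r)⌉ = ⌈25.381⌉ = 26 payments; the last is £124.97.
Total paid = 25·£326.04 + £124.97 = £8,275.97.
Total interest = total paid − principal = £8,275.97 − £6,550.00 = £1,725.97.

£1,726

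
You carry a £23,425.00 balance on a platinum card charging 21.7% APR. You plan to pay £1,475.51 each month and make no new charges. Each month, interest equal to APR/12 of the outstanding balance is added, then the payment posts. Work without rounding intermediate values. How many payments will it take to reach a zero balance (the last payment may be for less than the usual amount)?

Monthly rate r = 21.7%/12 = 1.80833% = 0.0180833.
Recurrence: B ← B·(1+r) − £1,475.51.
Month 1: interest £423.60; balance after payment £22,373.09.
Month 2: interest £404.58; balance after payment £21,302.16.
Closed form: n = −ln(1 − rB₀/P)/ln(1+r) = −ln(0.71291)/ln(1.01808) ≈ 18.882, so the balance reaches zero during payment 19.

19 payments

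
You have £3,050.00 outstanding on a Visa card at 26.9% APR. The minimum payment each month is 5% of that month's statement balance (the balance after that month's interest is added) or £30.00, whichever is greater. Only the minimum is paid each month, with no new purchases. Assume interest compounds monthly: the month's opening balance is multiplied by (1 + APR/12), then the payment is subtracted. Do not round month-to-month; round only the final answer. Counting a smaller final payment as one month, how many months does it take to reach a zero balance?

83 months

Monthly rate r = 26.9%/12 = 2.24167% = 0.0224167.
While 5% of the post-interest balance exceeds £30.00, each month B ← (B·(1+r))·(1 − 0.05), i.e. B shrinks by the factor (1+r)·0.95 = 0.9713.
This holds for months 1–57. Entering month 58 the balance is £579.88; 5% of the post-interest balance is now below £30.00, so the flat £30.00 minimum applies from here.
From month 58 a fixed £30.00 at rate r clears £579.88 in 26 more payments. Total: 57 + 26 = 83 months.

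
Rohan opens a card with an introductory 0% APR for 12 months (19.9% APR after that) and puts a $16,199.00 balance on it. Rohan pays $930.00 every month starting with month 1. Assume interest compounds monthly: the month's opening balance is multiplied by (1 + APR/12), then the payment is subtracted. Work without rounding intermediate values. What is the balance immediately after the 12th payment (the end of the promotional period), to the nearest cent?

Promo months 1–12 at r₀ = 0%/12 = 0; months 13+ at r₁ = 19.9%/12 = 0.0165833.
After month 12 (no interest yet): B = $16,199.00 − 12·$930.00 = $5,039.00.

$5,039.00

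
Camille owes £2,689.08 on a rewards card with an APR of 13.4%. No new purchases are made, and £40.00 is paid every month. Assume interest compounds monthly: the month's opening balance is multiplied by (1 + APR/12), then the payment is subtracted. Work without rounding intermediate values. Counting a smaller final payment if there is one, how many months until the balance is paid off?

126 payments

Monthly rate r = 13.4%/12 = 1.11667% = 0.0111667.
Recurrence: B ← B·(1+r) − £40.00.
Month 1: interest £30.03; balance after payment £2,679.11.
Month 2: interest £29.92; balance after payment £2,669.02.
Closed form: n = −ln(1 − rB₀/P)/ln(1+r) = −ln(0.2493)/ln(1.01117) ≈ 125.091, so the balance reaches zero during payment 126.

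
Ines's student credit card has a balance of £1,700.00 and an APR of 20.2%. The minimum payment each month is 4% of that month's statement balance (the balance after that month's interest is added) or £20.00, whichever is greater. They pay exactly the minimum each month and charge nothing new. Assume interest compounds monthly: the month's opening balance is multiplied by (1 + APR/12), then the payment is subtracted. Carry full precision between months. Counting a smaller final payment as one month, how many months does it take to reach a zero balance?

84 months

Monthly rate r = 20.2%/12 = 1.68333% = 0.0168333.
While 4% of the post-interest balance exceeds £20.00, each month B ← (B·(1+r))·(1 − 0.04), i.e. B shrinks by the factor (1+r)·0.96 = 0.97616.
This holds for months 1–52. Entering month 53 the balance is £484.78; 4% of the post-interest balance is now below £20.00, so the flat £20.00 minimum applies from here.
From month 53 a fixed £20.00 at rate r clears £484.78 in 32 more payments. Total: 52 + 32 = 84 months.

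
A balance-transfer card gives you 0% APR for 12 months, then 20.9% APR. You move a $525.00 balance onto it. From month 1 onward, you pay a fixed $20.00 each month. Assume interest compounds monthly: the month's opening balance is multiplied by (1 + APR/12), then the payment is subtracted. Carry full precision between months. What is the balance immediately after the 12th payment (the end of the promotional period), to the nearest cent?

$285.00

Promo months 1–12 at r₀ = 0%/12 = 0; months 13+ at r₁ = 20.9%/12 = 0.0174167.
After month 12 (no interest yet): B = $525.00 − 12·$20.00 = $285.00.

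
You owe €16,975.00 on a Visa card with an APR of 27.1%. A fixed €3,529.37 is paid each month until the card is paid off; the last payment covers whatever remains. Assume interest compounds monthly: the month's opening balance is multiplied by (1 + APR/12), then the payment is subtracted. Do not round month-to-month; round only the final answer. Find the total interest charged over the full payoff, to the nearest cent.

€1,201.76

Monthly rate r = 27.1%/12 = 2.25833% = 0.0225833.
Payoff takes n = ⌈−ln(1 − rB₀/P)/ln(1+r)⌉ = ⌈5.149⌉ = 6 payments; the last is €529.91.
Total paid = 5·€3,529.37 + €529.91 = €18,176.76.
Total interest = total paid − principal = €18,176.76 − €16,975.00 = €1,201.76.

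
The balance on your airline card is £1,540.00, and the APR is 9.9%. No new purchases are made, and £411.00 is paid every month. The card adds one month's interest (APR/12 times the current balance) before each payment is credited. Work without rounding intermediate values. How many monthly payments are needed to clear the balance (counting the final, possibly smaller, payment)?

4 months

Monthly rate r = 9.9%/12 = 0.825% = 0.00825.
Recurrence: B ← B·(1+r) − £411.00.
Month 1: interest £12.71; balance after payment £1,141.70.
Month 2: interest £9.42; balance after payment £740.12.
Month 3: interest £6.11; balance after payment £335.23.
Month 4: interest £2.77; balance after payment £0.00.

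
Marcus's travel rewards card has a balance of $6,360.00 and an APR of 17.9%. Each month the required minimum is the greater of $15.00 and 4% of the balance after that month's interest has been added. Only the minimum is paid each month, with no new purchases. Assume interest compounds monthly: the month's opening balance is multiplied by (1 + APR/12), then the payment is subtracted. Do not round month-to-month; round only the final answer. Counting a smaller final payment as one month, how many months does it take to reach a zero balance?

Monthly rate r = 17.9%/12 = 1.49167% = 0.0149167.
While 4% of the post-interest balance exceeds $15.00, each month B ← (B·(1+r))·(1 − 0.04), i.e. B shrinks by the factor (1+r)·0.96 = 0.97432.
This holds for months 1–110. Entering month 111 the balance is $363.61; 4% of the post-interest balance is now below $15.00, so the flat $15.00 minimum applies from here.
From month 111 a fixed $15.00 at rate r clears $363.61 in 31 more payments. Total: 110 + 31 = 141 months.

141 months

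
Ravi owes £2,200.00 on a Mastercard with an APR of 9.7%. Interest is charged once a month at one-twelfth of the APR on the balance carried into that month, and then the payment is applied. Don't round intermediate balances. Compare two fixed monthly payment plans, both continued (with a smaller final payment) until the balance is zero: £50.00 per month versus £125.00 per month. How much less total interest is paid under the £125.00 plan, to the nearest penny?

Monthly rate r = 9.7%/12 = 0.808333% = 0.00808333.
At £50.00/mo: n = ⌈−ln(1 − rB₀/P)/ln(1+r)⌉ = 55 payments (last £29.82); total interest = total paid − £2,200.00 = £529.82.
At £125.00/mo: 20 payments (last £7.73); total interest £182.73.
Interest saved = £529.82 − £182.73 = £347.09.

£347.09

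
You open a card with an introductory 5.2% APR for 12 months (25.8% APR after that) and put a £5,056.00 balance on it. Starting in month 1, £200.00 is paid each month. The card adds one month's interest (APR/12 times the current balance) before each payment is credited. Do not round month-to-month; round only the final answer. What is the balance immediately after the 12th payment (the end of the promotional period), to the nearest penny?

Promo months 1–12 at r₀ = 5.2%/12 = 0.00433333; months 13+ at r₁ = 25.8%/12 = 0.0215.
After month 12: iterate B ← B·(1+r₀) − £200.00 for 12 months → £2,867.24.

£2,867.24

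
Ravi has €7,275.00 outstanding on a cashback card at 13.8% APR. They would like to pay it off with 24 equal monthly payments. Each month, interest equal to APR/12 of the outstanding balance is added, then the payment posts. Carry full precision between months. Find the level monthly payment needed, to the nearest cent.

€348.61

Monthly rate r = 13.8%/12 = 1.15% = 0.0115.
Level-payment amortization: P = B₀·r / (1 − (1+r)^(−n)) = 7275.00·0.0115 / (1 − 1.0115^(−24)).
Denominator 1 − (1+r)^(−24) = 0.239991045.
P = 83.6625 / 0.239991045 ≈ 348.61.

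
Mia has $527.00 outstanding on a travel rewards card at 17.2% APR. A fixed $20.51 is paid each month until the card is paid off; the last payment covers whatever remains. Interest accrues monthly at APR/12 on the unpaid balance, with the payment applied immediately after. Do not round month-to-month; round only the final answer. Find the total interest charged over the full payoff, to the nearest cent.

$134.99

Monthly rate r = 17.2%/12 = 1.43333% = 0.0143333.
Payoff takes n = ⌈−ln(1 − rB₀/P)/ln(1+r)⌉ = ⌈32.275⌉ = 33 payments; the last is $5.67.
Total paid = 32·$20.51 + $5.67 = $661.99.
Total interest = total paid − principal = $661.99 − $527.00 = $134.99.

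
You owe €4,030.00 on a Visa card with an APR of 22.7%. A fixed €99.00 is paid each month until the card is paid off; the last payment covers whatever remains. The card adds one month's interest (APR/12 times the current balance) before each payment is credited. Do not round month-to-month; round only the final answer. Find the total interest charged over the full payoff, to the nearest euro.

€3,735

Monthly rate r = 22.7%/12 = 1.89167% = 0.0189167.
Payoff takes n = ⌈−ln(1 − rB₀/P)/ln(1+r)⌉ = ⌈78.434⌉ = 79 payments; the last is €43.24.
Total paid = 78·€99.00 + €43.24 = €7,765.24.
Total interest = total paid − principal = €7,765.24 − €4,030.00 = €3,735.24.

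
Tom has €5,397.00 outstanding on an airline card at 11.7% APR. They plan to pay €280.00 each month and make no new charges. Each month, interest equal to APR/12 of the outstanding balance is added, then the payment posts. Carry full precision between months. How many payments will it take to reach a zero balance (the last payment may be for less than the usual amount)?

22 months

Monthly rate r = 11.7%/12 = 0.975% = 0.00975.
Recurrence: B ← B·(1+r) − €280.00.
Month 1: interest €52.62; balance after payment €5,169.62.
Month 2: interest €50.40; balance after payment €4,940.02.
Closed form: n = −ln(1 − rB₀/P)/ln(1+r) = −ln(0.81207)/ln(1.00975) ≈ 21.455, so the balance reaches zero during payment 22.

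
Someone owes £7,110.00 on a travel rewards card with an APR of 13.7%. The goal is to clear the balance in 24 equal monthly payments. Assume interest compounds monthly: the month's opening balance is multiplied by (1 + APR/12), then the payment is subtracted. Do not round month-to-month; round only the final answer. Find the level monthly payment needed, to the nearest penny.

Monthly rate r = 13.7%/12 = 1.14167% = 0.0114167.
Level-payment amortization: P = B₀·r / (1 − (1+r)^(−n)) = 7110.00·0.0114167 / (1 − 1.01142^(−24)).
Denominator 1 − (1+r)^(−24) = 0.23848676.
P = 81.1725 / 0.23848676 ≈ 340.36.

£340.36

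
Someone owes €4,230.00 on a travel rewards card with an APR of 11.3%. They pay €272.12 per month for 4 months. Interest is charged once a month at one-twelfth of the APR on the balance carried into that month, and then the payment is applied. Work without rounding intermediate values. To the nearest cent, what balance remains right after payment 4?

€3,287.64

Monthly rate r = 11.3%/12 = 0.941667% = 0.00941667.
Each month: B ← B·(1+r) − €272.12.
Month 1: interest €39.83; balance after payment €3,997.71.
Month 2: interest €37.65; balance after payment €3,763.24.
Month 3: interest €35.44; balance after payment €3,526.55.
Month 4: interest €33.21; balance after payment €3,287.64.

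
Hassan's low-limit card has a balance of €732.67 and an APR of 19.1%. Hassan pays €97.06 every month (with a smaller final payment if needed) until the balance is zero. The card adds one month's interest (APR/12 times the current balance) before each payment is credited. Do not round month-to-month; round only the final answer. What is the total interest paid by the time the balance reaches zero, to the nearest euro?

Monthly rate r = 19.1%/12 = 1.59167% = 0.0159167.
Payoff takes n = ⌈−ln(1 − rB₀/P)/ln(1+r)⌉ = ⌈8.106⌉ = 9 payments; the last is €10.35.
Total paid = 8·€97.06 + €10.35 = €786.83.
Total interest = total paid − principal = €786.83 − €732.67 = €54.16.

€54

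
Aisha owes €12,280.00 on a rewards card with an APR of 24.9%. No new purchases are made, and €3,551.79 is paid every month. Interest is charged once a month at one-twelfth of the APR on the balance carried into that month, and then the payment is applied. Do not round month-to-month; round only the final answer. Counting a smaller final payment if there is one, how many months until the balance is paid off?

4 payments

Monthly rate r = 24.9%/12 = 2.075% = 0.02075.
Recurrence: B ← B·(1+r) − €3,551.79.
Month 1: interest €254.81; balance after payment €8,983.02.
Month 2: interest €186.40; balance after payment €5,617.63.
Month 3: interest €116.57; balance after payment €2,182.40.
Month 4: interest €45.28; balance after payment €0.00.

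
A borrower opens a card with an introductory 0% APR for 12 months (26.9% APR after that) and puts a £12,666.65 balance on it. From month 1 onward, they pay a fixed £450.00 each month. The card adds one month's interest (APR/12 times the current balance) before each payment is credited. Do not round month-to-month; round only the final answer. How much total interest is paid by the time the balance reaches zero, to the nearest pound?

£1,856

Promo months 1–12 at r₀ = 0%/12 = 0; months 13+ at r₁ = 26.9%/12 = 0.0224167.
After month 12 (no interest yet): B = £12,666.65 − 12·£450.00 = £7,266.65.
Then at r₁ with £450.00/mo: n₂ = −ln(1 − r₁·B/P)/ln(1+r₁) ≈ 20.27 → 21 more payments.
Total paid = 32·£450.00 + £123.07 = £14,523.07; interest = £14,523.07 − £12,666.65 = £1,856.42.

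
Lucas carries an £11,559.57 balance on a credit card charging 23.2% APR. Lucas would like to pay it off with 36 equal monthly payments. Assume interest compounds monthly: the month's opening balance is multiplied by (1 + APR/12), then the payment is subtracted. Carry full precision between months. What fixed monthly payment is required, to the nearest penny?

£448.67

Monthly rate r = 23.2%/12 = 1.93333% = 0.0193333.
Level-payment amortization: P = B₀·r / (1 − (1+r)^(−n)) = 11559.57·0.0193333 / (1 − 1.01933^(−36)).
Denominator 1 − (1+r)^(−36) = 0.498101554.
P = 223.485 / 0.498101554 ≈ 448.67.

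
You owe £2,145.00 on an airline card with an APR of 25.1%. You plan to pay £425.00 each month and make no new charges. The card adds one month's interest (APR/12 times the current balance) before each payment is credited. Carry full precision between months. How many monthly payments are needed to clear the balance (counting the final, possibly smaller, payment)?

Monthly rate r = 25.1%/12 = 2.09167% = 0.0209167.
Recurrence: B ← B·(1+r) − £425.00.
Month 1: interest £44.87; balance after payment £1,764.87.
Month 2: interest £36.92; balance after payment £1,376.78.
Month 3: interest £28.80; balance after payment £980.58.
Month 4: interest £20.51; balance after payment £576.09.
Month 5: interest £12.05; balance after payment £163.14.
Month 6: interest £3.41; balance after payment £0.00.

6 payments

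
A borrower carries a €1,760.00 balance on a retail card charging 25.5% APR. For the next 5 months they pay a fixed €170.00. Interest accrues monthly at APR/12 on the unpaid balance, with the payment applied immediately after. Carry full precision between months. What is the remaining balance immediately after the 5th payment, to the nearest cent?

Monthly rate r = 25.5%/12 = 2.125% = 0.02125.
Each month: B ← B·(1+r) − €170.00.
Month 1: interest €37.40; balance after payment €1,627.40.
Month 2: interest €34.58; balance after payment €1,491.98.
Month 3: interest €31.70; balance after payment €1,353.69.
Month 4: interest €28.77; balance after payment €1,212.45.
Month 5: interest €25.76; balance after payment €1,068.22.

€1,068.22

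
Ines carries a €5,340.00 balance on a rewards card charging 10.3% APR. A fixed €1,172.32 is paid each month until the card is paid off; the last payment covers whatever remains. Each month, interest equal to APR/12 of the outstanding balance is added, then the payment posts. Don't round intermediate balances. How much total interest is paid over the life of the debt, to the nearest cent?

€131.65

Monthly rate r = 10.3%/12 = 0.858333% = 0.00858333.
Payoff takes n = ⌈−ln(1 − rB₀/P)/ln(1+r)⌉ = ⌈4.666⌉ = 5 payments; the last is €782.37.
Total paid = 4·€1,172.32 + €782.37 = €5,471.65.
Total interest = total paid − principal = €5,471.65 − €5,340.00 = €131.65.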